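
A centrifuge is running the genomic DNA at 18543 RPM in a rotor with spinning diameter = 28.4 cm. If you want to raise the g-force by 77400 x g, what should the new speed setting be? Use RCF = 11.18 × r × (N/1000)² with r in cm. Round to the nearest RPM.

N₂ ≈ 28834 RPM

r = 28.4 / 2 = 14.2 cm
Current RCF = 11.18 × 14.2 × (18.543)² = 11.18 × 14.2 × 343.842849 ≈ 54,587.1 × g
Target RCF = 54,587.1 + 77,400 = 131,987.1 × g
(N/1000)² = 131,987.1 / 158.756 = 831.3834
N = 1000 × √831.3834 ≈ 28,833.7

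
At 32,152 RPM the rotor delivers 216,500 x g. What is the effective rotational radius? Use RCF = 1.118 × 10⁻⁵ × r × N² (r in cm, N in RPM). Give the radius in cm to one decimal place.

r ≈ 18.7 cm

216500 = 1.118 × 10⁻⁵ × r × (32152)²
r = 216500 / (1.118 × 10⁻⁵ × 1,033,751,104) = 216500 / 11557.34 ≈ 18.733 cm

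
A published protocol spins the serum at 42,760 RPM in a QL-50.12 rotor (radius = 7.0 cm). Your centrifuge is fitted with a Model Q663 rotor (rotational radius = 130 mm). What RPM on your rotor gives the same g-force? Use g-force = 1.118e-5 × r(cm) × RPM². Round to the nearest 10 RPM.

31380 RPM

RCF_original = 1.118 × 10⁻⁵ × 7 × (42760)² = 1.118 × 10⁻⁵ × 7 × 1,828,417,600 ≈ 143,092 × g
Your rotor: r = 130 mm = 13.0 cm
143,092 = 1.118 × 10⁻⁵ × 13 × N²
N² = 143,092 / (14.534 × 10⁻⁵) = 984,532,820
N ≈ √984,532,820 ≈ 31,377.3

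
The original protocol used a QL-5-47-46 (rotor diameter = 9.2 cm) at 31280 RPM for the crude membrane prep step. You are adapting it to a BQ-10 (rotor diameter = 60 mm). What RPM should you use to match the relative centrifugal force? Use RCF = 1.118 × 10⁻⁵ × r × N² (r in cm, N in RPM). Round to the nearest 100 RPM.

Original rotor: r = 9.2 / 2 = 4.6 cm
RCF = 1.118 × 10⁻⁵ × r × N²
RCF_original = 1.118 × 10⁻⁵ × 4.6 × (31280)² = 1.118 × 10⁻⁵ × 4.6 × 978,438,400 ≈ 50,319.1 × g
Your rotor: r = 60 mm / 2 = 30 mm = 3 cm
50,319.1 = 1.118 × 10⁻⁵ × 3 × N²
N² = 50,319.1 / (3.354 × 10⁻⁵) = 1,500,271,318
N ≈ √1,500,271,318 ≈ 38,733.3

≈ 38700 RPM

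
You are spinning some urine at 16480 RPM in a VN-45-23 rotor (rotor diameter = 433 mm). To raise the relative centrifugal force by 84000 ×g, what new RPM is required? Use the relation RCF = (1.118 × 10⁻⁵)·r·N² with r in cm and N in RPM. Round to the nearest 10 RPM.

r = 433 mm / 2 = 216.5 mm = 21.65 cm
Current RCF = 1.118 × 10⁻⁵ × 21.65 × (16480)² = 1.118 × 10⁻⁵ × 21.65 × 271,590,400 ≈ 65,737.6 × g
Target RCF = 65,737.6 + 84,000 = 149,737.6 × g
N² = 149,737.6 / (24.2047 × 10⁻⁵) = 618,630,266
N ≈ √618,630,266 ≈ 24,872.3

24870 RPM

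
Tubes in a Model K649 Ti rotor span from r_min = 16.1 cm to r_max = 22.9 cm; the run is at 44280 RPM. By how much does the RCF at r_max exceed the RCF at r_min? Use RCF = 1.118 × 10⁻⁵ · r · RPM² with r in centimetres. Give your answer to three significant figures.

≈ 149000 g

RCF_max = 1.118 × 10⁻⁵ × 22.9 × (44280)² = 1.118 × 10⁻⁵ × 22.9 × 1,960,718,400 ≈ 501,987 × g
RCF_min = 1.118 × 10⁻⁵ × 16.1 × (44280)² = 1.118 × 10⁻⁵ × 16.1 × 1,960,718,400 ≈ 352,925.4 × g
ΔRCF = 501,987 − 352,925.4 = 149,061.6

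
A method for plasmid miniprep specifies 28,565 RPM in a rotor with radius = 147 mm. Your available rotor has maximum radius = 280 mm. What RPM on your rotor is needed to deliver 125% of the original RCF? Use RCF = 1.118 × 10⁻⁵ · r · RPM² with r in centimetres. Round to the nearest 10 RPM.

≈ 23140 RPM

Original rotor: r = 147 mm = 14.7 cm
RCF_original = 1.118 × 10⁻⁵ × 14.7 × (28565)² = 1.118 × 10⁻⁵ × 14.7 × 815,959,225 ≈ 134,099.6 × g
Target RCF = 1.25 × 134,099.6 ≈ 167,624.5 × g
Your rotor: r = 280 mm = 28.0 cm
167,624.5 = 1.118 × 10⁻⁵ × 28 × N²
N² = 167,624.5 / (31.304 × 10⁻⁵) = 535,473,102
N ≈ √535,473,102 ≈ 23,140.3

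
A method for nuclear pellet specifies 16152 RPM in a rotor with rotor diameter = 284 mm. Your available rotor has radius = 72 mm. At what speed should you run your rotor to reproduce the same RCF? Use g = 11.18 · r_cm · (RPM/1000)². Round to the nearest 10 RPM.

≈ 22680 RPM

Original rotor: r = 284 mm / 2 = 142 mm = 14.2 cm
RCF_original = 11.18 × 14.2 × (16.152)² = 11.18 × 14.2 × 260.887104 ≈ 41,417.4 × g
Your rotor: r = 72 mm = 7.2 cm
41,417.4 = 11.18 × 7.2 × (N/1000)²
(N/1000)² = 41,417.4 / 80.496 = 514.5274
N = 1000 × √514.5274 ≈ 22,683.2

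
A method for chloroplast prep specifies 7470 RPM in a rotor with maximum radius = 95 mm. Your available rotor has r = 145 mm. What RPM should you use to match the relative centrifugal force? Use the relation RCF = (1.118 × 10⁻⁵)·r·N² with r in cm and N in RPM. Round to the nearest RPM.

Original rotor: r = 95 mm = 9.5 cm
RCF_original = 1.118 × 10⁻⁵ × 9.5 × (7470)² = 1.118 × 10⁻⁵ × 9.5 × 55,800,900 ≈ 5,926.6 × g
Your rotor: r = 145 mm = 14.5 cm
5,926.6 = 1.118 × 10⁻⁵ × 14.5 × N²
N² = 5,926.6 / (16.211 × 10⁻⁵) = 36,559,127
N ≈ √36,559,127 ≈ 6,046.4

≈ 6046 RPM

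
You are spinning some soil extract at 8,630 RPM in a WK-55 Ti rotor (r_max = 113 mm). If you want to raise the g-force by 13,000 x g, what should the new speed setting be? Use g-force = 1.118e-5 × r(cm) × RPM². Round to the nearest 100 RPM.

≈ 13300 RPM

r = 113 mm = 11.3 cm
Current RCF = 1.118 × 10⁻⁵ × 11.3 × (8630)² = 1.118 × 10⁻⁵ × 11.3 × 74,476,900 ≈ 9,409 × g
Target RCF = 9,409 + 13,000 = 22,409 × g
N² = 22,409 / (12.6334 × 10⁻⁵) = 177,379,011
N ≈ √177,379,011 ≈ 13,318.4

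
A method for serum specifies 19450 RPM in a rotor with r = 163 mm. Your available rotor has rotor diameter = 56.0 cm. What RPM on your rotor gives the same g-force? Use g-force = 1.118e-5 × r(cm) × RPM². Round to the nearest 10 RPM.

Original rotor: r = 163 mm = 16.3 cm
RCF_original = 1.118 × 10⁻⁵ × 16.3 × (19450)² = 1.118 × 10⁻⁵ × 16.3 × 378,302,500 ≈ 68,939.6 × g
Your rotor: r = 56.0 / 2 = 28 cm
68,939.6 = 1.118 × 10⁻⁵ × 28 × N²
N² = 68,939.6 / (31.304 × 10⁻⁵) = 220,226,169
N ≈ √220,226,169 ≈ 14,840.0

≈ 14840 RPM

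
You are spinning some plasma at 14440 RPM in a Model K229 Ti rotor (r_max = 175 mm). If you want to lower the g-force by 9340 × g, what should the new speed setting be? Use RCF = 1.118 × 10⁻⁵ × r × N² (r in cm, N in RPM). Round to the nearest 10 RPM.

r = 175 mm = 17.5 cm
Current RCF = 1.118 × 10⁻⁵ × 17.5 × (14440)² = 1.118 × 10⁻⁵ × 17.5 × 208,513,600 ≈ 40,795.7 × g
Target RCF = 40,795.7 − 9,340 = 31,455.7 × g
N² = 31,455.7 / (19.565 × 10⁻⁵) = 160,775,364
N ≈ √160,775,364 ≈ 12,679.7

N₂ ≈ 12680 RPM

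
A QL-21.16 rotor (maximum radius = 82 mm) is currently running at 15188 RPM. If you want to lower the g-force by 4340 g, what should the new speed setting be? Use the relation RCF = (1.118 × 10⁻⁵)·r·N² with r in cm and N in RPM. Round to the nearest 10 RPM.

r = 82 mm = 8.2 cm
Current RCF = 1.118 × 10⁻⁵ × 8.2 × (15188)² = 1.118 × 10⁻⁵ × 8.2 × 230,675,344 ≈ 21,147.4 × g
Target RCF = 21,147.4 − 4,340 = 16,807.4 × g
N² = 16,807.4 / (9.1676 × 10⁻⁵) = 183,334,788
N ≈ √183,334,788 ≈ 13,540.1

≈ 13540 RPM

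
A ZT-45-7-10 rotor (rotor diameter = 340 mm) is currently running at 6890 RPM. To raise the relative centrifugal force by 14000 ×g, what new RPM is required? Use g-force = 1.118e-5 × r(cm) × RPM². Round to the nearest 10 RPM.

r = 340 mm / 2 = 170 mm = 17 cm
Current RCF = 1.118 × 10⁻⁵ × 17 × (6890)² = 1.118 × 10⁻⁵ × 17 × 47,472,100 ≈ 9,022.5 × g
Target RCF = 9,022.5 + 14,000 = 23,022.5 × g
N² = 23,022.5 / (19.006 × 10⁻⁵) = 121,132,800
N ≈ √121,132,800 ≈ 11,006.0

11010 RPM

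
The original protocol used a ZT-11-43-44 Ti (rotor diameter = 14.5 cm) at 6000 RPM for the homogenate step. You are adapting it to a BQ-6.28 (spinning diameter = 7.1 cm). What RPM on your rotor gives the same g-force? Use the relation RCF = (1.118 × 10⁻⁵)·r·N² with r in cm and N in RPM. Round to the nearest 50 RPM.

8550 RPM

Original rotor: r = 14.5 / 2 = 7.25 cm
RCF_original = 1.118 × 10⁻⁵ × 7.25 × (6000)² = 1.118 × 10⁻⁵ × 7.25 × 36,000,000 ≈ 2,918 × g
Your rotor: r = 7.1 / 2 = 3.55 cm
2,918 = 1.118 × 10⁻⁵ × 3.55 × N²
N² = 2,918 / (3.9689 × 10⁻⁵) = 73,521,631
N ≈ √73,521,631 ≈ 8,574.5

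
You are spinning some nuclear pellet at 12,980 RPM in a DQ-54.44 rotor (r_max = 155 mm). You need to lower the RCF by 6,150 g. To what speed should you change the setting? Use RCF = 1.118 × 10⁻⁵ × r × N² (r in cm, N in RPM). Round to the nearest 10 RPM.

r = 155 mm = 15.5 cm
Current RCF = 1.118 × 10⁻⁵ × 15.5 × (12980)² = 1.118 × 10⁻⁵ × 15.5 × 168,480,400 ≈ 29,196 × g
Target RCF = 29,196 − 6,150 = 23,046 × g
N² = 23,046 / (17.329 × 10⁻⁵) = 132,990,940
N ≈ √132,990,940 ≈ 11,532.2

N₂ ≈ 11530 RPM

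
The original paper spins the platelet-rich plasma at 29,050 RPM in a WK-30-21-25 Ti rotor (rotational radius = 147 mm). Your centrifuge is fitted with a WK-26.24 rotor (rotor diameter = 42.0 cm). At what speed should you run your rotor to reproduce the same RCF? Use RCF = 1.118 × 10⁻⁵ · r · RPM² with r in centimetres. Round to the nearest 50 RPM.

Original rotor: r = 147 mm = 14.7 cm
RCF = 1.118 × 10⁻⁵ × r × N²
RCF_original = 1.118 × 10⁻⁵ × 14.7 × (29050)² = 1.118 × 10⁻⁵ × 14.7 × 843,902,500 ≈ 138,692 × g
Your rotor: r = 42.0 / 2 = 21 cm
138,692 = 1.118 × 10⁻⁵ × 21 × N²
N² = 138,692 / (23.478 × 10⁻⁵) = 590,731,749
N ≈ √590,731,749 ≈ 24,305.0

≈ 24300 RPM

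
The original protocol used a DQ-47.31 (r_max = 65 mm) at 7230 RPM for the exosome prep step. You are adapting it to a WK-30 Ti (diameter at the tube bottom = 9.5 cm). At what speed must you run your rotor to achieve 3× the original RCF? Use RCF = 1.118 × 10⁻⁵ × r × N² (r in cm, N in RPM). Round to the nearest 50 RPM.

Original rotor: r = 65 mm = 6.5 cm
RCF = 1.118 × 10⁻⁵ × r × N²
RCF_original = 1.118 × 10⁻⁵ × 6.5 × (7230)² = 1.118 × 10⁻⁵ × 6.5 × 52,272,900 ≈ 3,798.7 × g
Target RCF = 3 × 3,798.7 ≈ 11,396.1 × g
Your rotor: r = 9.5 / 2 = 4.75 cm
11,396.1 = 1.118 × 10⁻⁵ × 4.75 × N²
N² = 11,396.1 / (5.3105 × 10⁻⁵) = 214,595,612
N ≈ √214,595,612 ≈ 14,649.1

≈ 14650 RPM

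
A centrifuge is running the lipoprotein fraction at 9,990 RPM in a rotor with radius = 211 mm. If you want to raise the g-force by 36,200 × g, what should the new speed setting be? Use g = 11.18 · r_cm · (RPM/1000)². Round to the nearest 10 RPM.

r = 211 mm = 21.1 cm
Current RCF = 11.18 × 21.1 × (9.99)² = 11.18 × 21.1 × 99.8001 ≈ 23,542.6 × g
Target RCF = 23,542.6 + 36,200 = 59,742.6 × g
(N/1000)² = 59,742.6 / 235.898 = 253.2561
N = 1000 × √253.2561 ≈ 15,914.0

N₂ ≈ 15910 RPM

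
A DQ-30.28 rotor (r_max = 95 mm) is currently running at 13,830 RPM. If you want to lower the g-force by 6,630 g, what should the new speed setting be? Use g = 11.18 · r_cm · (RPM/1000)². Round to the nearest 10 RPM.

N₂ ≈ 11350 RPM

r = 95 mm = 9.5 cm
Current RCF = 11.18 × 9.5 × (13.83)² = 11.18 × 9.5 × 191.2689 ≈ 20,314.7 × g
Target RCF = 20,314.7 − 6,630 = 13,684.7 × g
(N/1000)² = 13,684.7 / 106.21 = 128.8457
N = 1000 × √128.8457 ≈ 11,351.0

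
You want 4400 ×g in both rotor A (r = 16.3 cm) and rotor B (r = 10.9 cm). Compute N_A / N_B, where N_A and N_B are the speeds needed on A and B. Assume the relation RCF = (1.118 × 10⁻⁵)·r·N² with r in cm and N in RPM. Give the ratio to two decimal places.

At fixed RCF, N ∝ 1/√r, so N_A/N_B = √(r_B/r_A) = √(10.9/16.3) = √0.668712 = 0.8177.

0.82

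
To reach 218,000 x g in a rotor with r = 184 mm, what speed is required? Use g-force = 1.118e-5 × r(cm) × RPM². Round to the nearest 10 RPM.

N ≈ 32550 RPM

r = 184 mm = 18.4 cm
218,000 = 1.118 × 10⁻⁵ × 18.4 × N²
N² = 218,000 / (20.5712 × 10⁻⁵) = 1,059,733,997
N ≈ √1,059,733,997 ≈ 32,553.6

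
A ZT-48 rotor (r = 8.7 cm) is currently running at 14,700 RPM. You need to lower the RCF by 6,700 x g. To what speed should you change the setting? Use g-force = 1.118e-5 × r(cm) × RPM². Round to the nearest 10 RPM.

Current RCF = 1.118 × 10⁻⁵ × 8.7 × (14700)² = 1.118 × 10⁻⁵ × 8.7 × 216,090,000 ≈ 21,018.2 × g
Target RCF = 21,018.2 − 6,700 = 14,318.2 × g
N² = 14,318.2 / (9.7266 × 10⁻⁵) = 147,206,629
N ≈ √147,206,629 ≈ 12,132.9

N₂ ≈ 12130 RPM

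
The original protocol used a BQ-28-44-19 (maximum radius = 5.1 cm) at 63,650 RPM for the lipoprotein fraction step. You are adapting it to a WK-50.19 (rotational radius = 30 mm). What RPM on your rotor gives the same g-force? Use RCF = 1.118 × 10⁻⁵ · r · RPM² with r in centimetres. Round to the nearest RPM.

≈ 82989 RPM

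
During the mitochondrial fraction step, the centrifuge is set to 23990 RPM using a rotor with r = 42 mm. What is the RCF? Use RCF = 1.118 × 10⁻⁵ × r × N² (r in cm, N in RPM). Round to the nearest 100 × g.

27000 × g

r = 42 mm = 4.2 cm
RCF = 1.118 × 10⁻⁵ × 4.2 × (23990)² = 1.118 × 10⁻⁵ × 4.2 × 575,520,100 ≈ 27,024.1 × g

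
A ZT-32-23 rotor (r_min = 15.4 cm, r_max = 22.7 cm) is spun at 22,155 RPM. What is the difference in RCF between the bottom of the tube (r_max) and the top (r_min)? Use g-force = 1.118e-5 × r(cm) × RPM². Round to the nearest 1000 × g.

40000 × g

RCF_max = 1.118 × 10⁻⁵ × 22.7 × (22155)² = 1.118 × 10⁻⁵ × 22.7 × 490,844,025 ≈ 124,569.3 × g
RCF_min = 1.118 × 10⁻⁵ × 15.4 × (22155)² = 1.118 × 10⁻⁵ × 15.4 × 490,844,025 ≈ 84,509.6 × g
ΔRCF = 124,569.3 − 84,509.6 = 40,059.7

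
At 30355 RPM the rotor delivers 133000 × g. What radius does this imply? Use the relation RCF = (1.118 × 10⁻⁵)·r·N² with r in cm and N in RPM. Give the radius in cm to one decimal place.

133000 = 1.118 × 10⁻⁵ × r × (30355)²
r = 133000 / (1.118 × 10⁻⁵ × 921,426,025) = 133000 / 10301.54 ≈ 12.911 cm

≈ 12.9 cm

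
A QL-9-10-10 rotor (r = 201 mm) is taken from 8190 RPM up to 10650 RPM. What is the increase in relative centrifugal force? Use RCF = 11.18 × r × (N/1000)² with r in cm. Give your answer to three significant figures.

r = 201 mm = 20.1 cm
RCF₁ = 11.18 × 20.1 × (8.19)² = 11.18 × 20.1 × 67.0761 ≈ 15,073.2 × g
RCF₂ = 11.18 × 20.1 × (10.65)² = 11.18 × 20.1 × 113.4225 ≈ 25,488.1 × g
Increase = 25,488.1 − 15,073.2 = 10,414.9

10400 ×g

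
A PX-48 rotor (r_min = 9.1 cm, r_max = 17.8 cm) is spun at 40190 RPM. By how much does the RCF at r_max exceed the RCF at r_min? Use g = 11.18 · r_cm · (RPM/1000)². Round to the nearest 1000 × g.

ΔRCF ≈ 157000 x g

ΔRCF = 11.18 × (r_max − r_min) × (N/1000)² = 11.18 × 8.7 × 1,615.2361 ≈ 157,107.6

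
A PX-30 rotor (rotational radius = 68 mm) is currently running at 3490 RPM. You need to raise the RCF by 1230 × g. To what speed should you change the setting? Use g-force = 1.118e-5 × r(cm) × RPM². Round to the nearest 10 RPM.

r = 68 mm = 6.8 cm
Current RCF = 1.118 × 10⁻⁵ × 6.8 × (3490)² = 1.118 × 10⁻⁵ × 6.8 × 12,180,100 ≈ 926 × g
Target RCF = 926 + 1,230 = 2,156 × g
N² = 2,156 / (7.6024 × 10⁻⁵) = 28,359,465
N ≈ √28,359,465 ≈ 5,325.4

≈ 5330 RPM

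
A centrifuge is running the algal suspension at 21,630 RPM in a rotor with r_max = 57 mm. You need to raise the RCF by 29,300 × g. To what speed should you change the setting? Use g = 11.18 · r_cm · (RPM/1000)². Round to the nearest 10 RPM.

r = 57 mm = 5.7 cm
Current RCF = 11.18 × 5.7 × (21.63)² = 11.18 × 5.7 × 467.8569 ≈ 29,814.6 × g
Target RCF = 29,814.6 + 29,300 = 59,114.6 × g
(N/1000)² = 59,114.6 / 63.726 = 927.6371
N = 1000 × √927.6371 ≈ 30,457.1

30460 RPM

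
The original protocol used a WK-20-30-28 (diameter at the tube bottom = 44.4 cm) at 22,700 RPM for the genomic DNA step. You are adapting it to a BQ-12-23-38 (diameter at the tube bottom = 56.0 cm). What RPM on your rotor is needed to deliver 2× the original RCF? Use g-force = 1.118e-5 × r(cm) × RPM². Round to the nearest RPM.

Original rotor: r = 44.4 / 2 = 22.2 cm
RCF_original = 1.118 × 10⁻⁵ × 22.2 × (22700)² = 1.118 × 10⁻⁵ × 22.2 × 515,290,000 ≈ 127,892.9 × g
Target RCF = 2 × 127,892.9 ≈ 255,785.8 × g
Your rotor: r = 56.0 / 2 = 28 cm
255,785.8 = 1.118 × 10⁻⁵ × 28 × N²
N² = 255,785.8 / (31.304 × 10⁻⁵) = 817,102,607
N ≈ √817,102,607 ≈ 28,585.0

28585 RPM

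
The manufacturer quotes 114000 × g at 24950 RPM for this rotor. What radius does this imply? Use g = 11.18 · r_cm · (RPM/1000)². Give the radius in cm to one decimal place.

16.4 cm

114000 = 11.18 × r × (24.95)²
r = 114000 / (11.18 × 622.5025) = 114000 / 6959.578 ≈ 16.380 cm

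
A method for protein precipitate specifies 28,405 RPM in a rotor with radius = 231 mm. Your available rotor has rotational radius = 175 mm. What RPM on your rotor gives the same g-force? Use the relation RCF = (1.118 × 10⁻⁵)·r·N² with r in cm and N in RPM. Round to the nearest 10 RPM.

Original rotor: r = 231 mm = 23.1 cm
RCF = 1.118 × 10⁻⁵ × r × N²
RCF_original = 1.118 × 10⁻⁵ × 23.1 × (28405)² = 1.118 × 10⁻⁵ × 23.1 × 806,844,025 ≈ 208,373.9 × g
Your rotor: r = 175 mm = 17.5 cm
208,373.9 = 1.118 × 10⁻⁵ × 17.5 × N²
N² = 208,373.9 / (19.565 × 10⁻⁵) = 1,065,033,989
N ≈ √1,065,033,989 ≈ 32,634.9

≈ 32630 RPM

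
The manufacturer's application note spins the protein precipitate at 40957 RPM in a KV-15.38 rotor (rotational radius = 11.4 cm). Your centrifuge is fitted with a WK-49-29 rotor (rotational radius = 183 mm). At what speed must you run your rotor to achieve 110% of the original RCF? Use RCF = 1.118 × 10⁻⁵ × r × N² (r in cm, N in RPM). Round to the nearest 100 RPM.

≈ 33900 RPM

RCF = 1.118 × 10⁻⁵ × r × N²
RCF_original = 1.118 × 10⁻⁵ × 11.4 × (40957)² = 1.118 × 10⁻⁵ × 11.4 × 1,677,475,849 ≈ 213,797.7 × g
Target RCF = 1.1 × 213,797.7 ≈ 235,177.5 × g
Your rotor: r = 183 mm = 18.3 cm
235,177.5 = 1.118 × 10⁻⁵ × 18.3 × N²
N² = 235,177.5 / (20.4594 × 10⁻⁵) = 1,149,483,856
N ≈ √1,149,483,856 ≈ 33,904.0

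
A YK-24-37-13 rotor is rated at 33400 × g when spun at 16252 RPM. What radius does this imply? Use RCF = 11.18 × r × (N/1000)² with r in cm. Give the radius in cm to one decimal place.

r ≈ 11.3 cm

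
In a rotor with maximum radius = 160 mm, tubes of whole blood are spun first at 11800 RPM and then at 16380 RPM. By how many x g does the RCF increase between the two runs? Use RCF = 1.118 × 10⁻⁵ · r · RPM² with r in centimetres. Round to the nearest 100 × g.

≈ 23100 x g

r = 160 mm = 16.0 cm
RCF₁ = 1.118 × 10⁻⁵ × 16 × (11800)² = 1.118 × 10⁻⁵ × 16 × 139,240,000 ≈ 24,907.3 × g
RCF₂ = 1.118 × 10⁻⁵ × 16 × (16380)² = 1.118 × 10⁻⁵ × 16 × 268,304,400 ≈ 47,994.3 × g
Increase = 47,994.3 − 24,907.3 = 23,087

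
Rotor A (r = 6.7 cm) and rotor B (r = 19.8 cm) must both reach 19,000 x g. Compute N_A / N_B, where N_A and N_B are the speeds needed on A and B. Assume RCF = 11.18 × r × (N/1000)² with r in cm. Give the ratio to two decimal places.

At fixed RCF, N ∝ 1/√r, so N_A/N_B = √(r_B/r_A) = √(19.8/6.7) = √2.955224 = 1.7191.

1.72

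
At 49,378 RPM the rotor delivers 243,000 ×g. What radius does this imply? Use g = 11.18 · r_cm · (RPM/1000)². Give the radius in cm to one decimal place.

r ≈ 8.9 cm

243000 = 11.18 × r × (49.378)²
r = 243000 / (11.18 × 2438.186884) = 243000 / 27258.93 ≈ 8.915 cm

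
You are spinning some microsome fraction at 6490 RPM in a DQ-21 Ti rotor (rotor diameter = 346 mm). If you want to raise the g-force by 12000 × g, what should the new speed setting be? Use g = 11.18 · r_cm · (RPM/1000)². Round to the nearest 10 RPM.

r = 346 mm / 2 = 173 mm = 17.3 cm
Current RCF = 11.18 × 17.3 × (6.49)² = 11.18 × 17.3 × 42.1201 ≈ 8,146.6 × g
Target RCF = 8,146.6 + 12,000 = 20,146.6 × g
(N/1000)² = 20,146.6 / 193.414 = 104.1631
N = 1000 × √104.1631 ≈ 10,206.0

≈ 10210 RPM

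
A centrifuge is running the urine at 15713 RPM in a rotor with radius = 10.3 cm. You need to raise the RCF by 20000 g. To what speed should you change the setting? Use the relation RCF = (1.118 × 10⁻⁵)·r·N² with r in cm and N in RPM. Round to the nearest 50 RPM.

≈ 20500 RPM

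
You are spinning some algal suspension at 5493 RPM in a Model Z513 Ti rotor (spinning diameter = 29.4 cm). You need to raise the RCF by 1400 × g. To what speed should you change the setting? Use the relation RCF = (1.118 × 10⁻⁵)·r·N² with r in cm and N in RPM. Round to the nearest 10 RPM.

r = 29.4 / 2 = 14.7 cm
Current RCF = 1.118 × 10⁻⁵ × 14.7 × (5493)² = 1.118 × 10⁻⁵ × 14.7 × 30,173,049 ≈ 4,958.8 × g
Target RCF = 4,958.8 + 1,400 = 6,358.8 × g
N² = 6,358.8 / (16.4346 × 10⁻⁵) = 38,691,541
N ≈ √38,691,541 ≈ 6,220.3

≈ 6220 RPM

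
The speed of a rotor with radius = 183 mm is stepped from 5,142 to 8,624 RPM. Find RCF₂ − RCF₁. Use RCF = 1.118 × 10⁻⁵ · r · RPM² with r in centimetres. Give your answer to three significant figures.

≈ 9810 × g

r = 183 mm = 18.3 cm
RCF₁ = 1.118 × 10⁻⁵ × 18.3 × (5142)² = 1.118 × 10⁻⁵ × 18.3 × 26,440,164 ≈ 5,409.5 × g
RCF₂ = 1.118 × 10⁻⁵ × 18.3 × (8624)² = 1.118 × 10⁻⁵ × 18.3 × 74,373,376 ≈ 15,216.3 × g
Increase = 15,216.3 − 5,409.5 = 9,806.8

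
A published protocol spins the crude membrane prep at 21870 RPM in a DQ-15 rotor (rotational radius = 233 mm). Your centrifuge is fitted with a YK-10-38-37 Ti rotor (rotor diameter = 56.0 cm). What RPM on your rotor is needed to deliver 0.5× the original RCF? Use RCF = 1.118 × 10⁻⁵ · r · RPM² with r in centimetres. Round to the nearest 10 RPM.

≈ 14110 RPM

Original rotor: r = 233 mm = 23.3 cm
RCF_original = 1.118 × 10⁻⁵ × 23.3 × (21870)² = 1.118 × 10⁻⁵ × 23.3 × 478,296,900 ≈ 124,593.5 × g
Target RCF = 0.5 × 124,593.5 ≈ 62,296.8 × g
Your rotor: r = 56.0 / 2 = 28 cm
62,296.8 = 1.118 × 10⁻⁵ × 28 × N²
N² = 62,296.8 / (31.304 × 10⁻⁵) = 199,005,878
N ≈ √199,005,878 ≈ 14,106.9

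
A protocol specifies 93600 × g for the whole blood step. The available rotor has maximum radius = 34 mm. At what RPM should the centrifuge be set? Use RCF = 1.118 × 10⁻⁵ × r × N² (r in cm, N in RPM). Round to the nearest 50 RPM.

r = 34 mm = 3.4 cm
93,600 = 1.118 × 10⁻⁵ × 3.4 × N²
N² = 93,600 / (3.8012 × 10⁻⁵) = 2,462,380,301
N ≈ √2,462,380,301 ≈ 49,622.4

≈ 49600 RPM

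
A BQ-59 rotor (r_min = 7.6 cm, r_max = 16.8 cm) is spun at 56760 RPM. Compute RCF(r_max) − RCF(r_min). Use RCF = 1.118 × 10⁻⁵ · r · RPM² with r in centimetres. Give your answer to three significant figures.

331000 g

ΔRCF = 1.118 × 10⁻⁵ × (r_max − r_min) × N² = 1.118 × 10⁻⁵ × 9.2 × 3,221,697,600 ≈ 331,370.9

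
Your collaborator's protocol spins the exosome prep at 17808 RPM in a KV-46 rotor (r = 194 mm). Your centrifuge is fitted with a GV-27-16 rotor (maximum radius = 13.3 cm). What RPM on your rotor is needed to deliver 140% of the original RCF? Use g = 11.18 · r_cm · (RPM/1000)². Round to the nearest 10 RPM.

≈ 25450 RPM

Original rotor: r = 194 mm = 19.4 cm
RCF = 11.18 × r × (N/1000)²
RCF_original = 11.18 × 19.4 × (17.808)² = 11.18 × 19.4 × 317.124864 ≈ 68,781.8 × g
Target RCF = 1.4 × 68,781.8 ≈ 96,294.5 × g
96,294.5 = 11.18 × 13.3 × (N/1000)²
(N/1000)² = 96,294.5 / 148.694 = 647.6018
N = 1000 × √647.6018 ≈ 25,448.0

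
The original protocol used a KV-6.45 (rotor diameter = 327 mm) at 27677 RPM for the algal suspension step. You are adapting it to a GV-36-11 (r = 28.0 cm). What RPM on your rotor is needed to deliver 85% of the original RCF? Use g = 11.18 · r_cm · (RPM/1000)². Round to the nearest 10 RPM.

Original rotor: r = 327 mm / 2 = 163.5 mm = 16.35 cm
RCF_original = 11.18 × 16.35 × (27.677)² = 11.18 × 16.35 × 766.016329 ≈ 140,022.4 × g
Target RCF = 0.85 × 140,022.4 ≈ 119,019 × g
119,019 = 11.18 × 28 × (N/1000)²
(N/1000)² = 119,019 / 313.04 = 380.2038
N = 1000 × √380.2038 ≈ 19,498.8

≈ 19500 RPM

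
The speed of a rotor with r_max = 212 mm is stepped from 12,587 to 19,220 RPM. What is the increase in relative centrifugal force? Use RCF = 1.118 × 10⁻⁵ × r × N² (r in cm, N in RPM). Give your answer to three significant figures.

r = 212 mm = 21.2 cm
RCF₁ = 1.118 × 10⁻⁵ × 21.2 × (12587)² = 1.118 × 10⁻⁵ × 21.2 × 158,432,569 ≈ 37,551.1 × g
RCF₂ = 1.118 × 10⁻⁵ × 21.2 × (19220)² = 1.118 × 10⁻⁵ × 21.2 × 369,408,400 ≈ 87,555.7 × g
Increase = 87,555.7 − 37,551.1 = 50,004.6

50000 x g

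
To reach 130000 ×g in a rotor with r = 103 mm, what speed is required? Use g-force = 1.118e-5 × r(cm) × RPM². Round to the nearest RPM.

≈ 33599 RPM

r = 103 mm = 10.3 cm
130,000 = 1.118 × 10⁻⁵ × 10.3 × N²
N² = 130,000 / (11.5154 × 10⁻⁵) = 1,128,923,007
N ≈ √1,128,923,007 ≈ 33,599.4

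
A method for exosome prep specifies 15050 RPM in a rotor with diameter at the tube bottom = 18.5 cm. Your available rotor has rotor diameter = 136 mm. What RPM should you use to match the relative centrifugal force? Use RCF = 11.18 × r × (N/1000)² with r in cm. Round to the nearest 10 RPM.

≈ 17550 RPM

Original rotor: r = 18.5 / 2 = 9.25 cm
RCF_original = 11.18 × 9.25 × (15.05)² = 11.18 × 9.25 × 226.5025 ≈ 23,423.8 × g
Your rotor: r = 136 mm / 2 = 68 mm = 6.8 cm
23,423.8 = 11.18 × 6.8 × (N/1000)²
(N/1000)² = 23,423.8 / 76.024 = 308.1106
N = 1000 × √308.1106 ≈ 17,553.1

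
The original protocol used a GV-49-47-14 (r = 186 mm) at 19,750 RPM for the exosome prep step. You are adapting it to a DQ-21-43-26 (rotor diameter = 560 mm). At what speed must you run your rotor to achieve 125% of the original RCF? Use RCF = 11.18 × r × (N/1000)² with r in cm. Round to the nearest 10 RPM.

Original rotor: r = 186 mm = 18.6 cm
RCF_original = 11.18 × 18.6 × (19.75)² = 11.18 × 18.6 × 390.0625 ≈ 81,112.7 × g
Target RCF = 1.25 × 81,112.7 ≈ 101,390.9 × g
Your rotor: r = 560 mm / 2 = 280 mm = 28 cm
101,390.9 = 11.18 × 28 × (N/1000)²
(N/1000)² = 101,390.9 / 313.04 = 323.8912
N = 1000 × √323.8912 ≈ 17,997.0

≈ 18000 RPM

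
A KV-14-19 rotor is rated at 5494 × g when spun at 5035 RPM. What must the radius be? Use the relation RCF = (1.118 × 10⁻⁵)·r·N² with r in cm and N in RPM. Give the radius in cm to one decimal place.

19.4 cm

RCF = 1.118 × 10⁻⁵ × r × N²
5494 = 1.118 × 10⁻⁵ × r × (5035)²
r = 5494 / (1.118 × 10⁻⁵ × 25,351,225) = 5494 / 283.4267 ≈ 19.384 cm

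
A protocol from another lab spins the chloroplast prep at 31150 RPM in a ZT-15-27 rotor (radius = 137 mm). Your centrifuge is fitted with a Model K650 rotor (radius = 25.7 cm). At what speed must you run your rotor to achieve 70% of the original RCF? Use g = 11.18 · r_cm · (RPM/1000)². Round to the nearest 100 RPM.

19000 RPM

Original rotor: r = 137 mm = 13.7 cm
RCF = 11.18 × r × (N/1000)²
RCF_original = 11.18 × 13.7 × (31.15)² = 11.18 × 13.7 × 970.3225 ≈ 148,620.4 × g
Target RCF = 0.7 × 148,620.4 ≈ 104,034.3 × g
104,034.3 = 11.18 × 25.7 × (N/1000)²
(N/1000)² = 104,034.3 / 287.326 = 362.0776
N = 1000 × √362.0776 ≈ 19,028.3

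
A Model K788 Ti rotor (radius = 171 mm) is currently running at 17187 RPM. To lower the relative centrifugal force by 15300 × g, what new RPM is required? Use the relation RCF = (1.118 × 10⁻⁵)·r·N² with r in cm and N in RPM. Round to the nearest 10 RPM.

≈ 14680 RPM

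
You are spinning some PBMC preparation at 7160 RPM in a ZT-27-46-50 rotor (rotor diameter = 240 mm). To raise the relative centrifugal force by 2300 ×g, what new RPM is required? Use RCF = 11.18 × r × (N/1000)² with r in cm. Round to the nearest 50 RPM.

8250 RPM

r = 240 mm / 2 = 120 mm = 12 cm
Current RCF = 11.18 × 12 × (7.16)² = 11.18 × 12 × 51.2656 ≈ 6,877.8 × g
Target RCF = 6,877.8 + 2,300 = 9,177.8 × g
(N/1000)² = 9,177.8 / 134.16 = 68.40936
N = 1000 × √68.40936 ≈ 8,271.0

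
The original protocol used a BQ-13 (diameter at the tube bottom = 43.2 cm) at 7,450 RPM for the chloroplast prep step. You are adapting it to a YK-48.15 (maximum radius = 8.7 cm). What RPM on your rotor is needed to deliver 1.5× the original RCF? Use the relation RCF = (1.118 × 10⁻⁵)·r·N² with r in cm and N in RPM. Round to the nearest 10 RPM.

Original rotor: r = 43.2 / 2 = 21.6 cm
RCF = 1.118 × 10⁻⁵ × r × N²
RCF_original = 1.118 × 10⁻⁵ × 21.6 × (7450)² = 1.118 × 10⁻⁵ × 21.6 × 55,502,500 ≈ 13,403.2 × g
Target RCF = 1.5 × 13,403.2 ≈ 20,104.8 × g
20,104.8 = 1.118 × 10⁻⁵ × 8.7 × N²
N² = 20,104.8 / (9.7266 × 10⁻⁵) = 206,699,155
N ≈ √206,699,155 ≈ 14,377.0

14380 RPM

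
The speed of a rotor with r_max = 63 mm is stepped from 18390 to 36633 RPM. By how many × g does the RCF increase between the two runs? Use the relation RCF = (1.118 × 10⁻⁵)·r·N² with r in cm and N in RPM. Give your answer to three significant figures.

≈ 70700 × g

r = 63 mm = 6.3 cm
RCF₁ = 1.118 × 10⁻⁵ × 6.3 × (18390)² = 1.118 × 10⁻⁵ × 6.3 × 338,192,100 ≈ 23,820.2 × g
RCF₂ = 1.118 × 10⁻⁵ × 6.3 × (36633)² = 1.118 × 10⁻⁵ × 6.3 × 1,341,976,689 ≈ 94,520.8 × g
Increase = 94,520.8 − 23,820.2 = 70,700.6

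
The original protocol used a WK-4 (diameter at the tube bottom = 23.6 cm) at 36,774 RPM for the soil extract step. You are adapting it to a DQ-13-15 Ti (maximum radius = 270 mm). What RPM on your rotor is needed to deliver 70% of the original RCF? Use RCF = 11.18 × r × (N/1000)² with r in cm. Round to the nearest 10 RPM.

≈ 20340 RPM

Original rotor: r = 23.6 / 2 = 11.8 cm
RCF_original = 11.18 × 11.8 × (36.774)² = 11.18 × 11.8 × 1,352.327076 ≈ 178,404.4 × g
Target RCF = 0.7 × 178,404.4 ≈ 124,883.1 × g
Your rotor: r = 270 mm = 27.0 cm
124,883.1 = 11.18 × 27 × (N/1000)²
(N/1000)² = 124,883.1 / 301.86 = 413.712
N = 1000 × √413.712 ≈ 20,339.9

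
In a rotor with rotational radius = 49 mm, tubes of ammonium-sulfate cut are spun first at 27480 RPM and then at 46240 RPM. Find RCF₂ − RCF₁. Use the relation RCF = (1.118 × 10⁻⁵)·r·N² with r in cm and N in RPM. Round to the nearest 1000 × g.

≈ 76000 g

r = 49 mm = 4.9 cm
RCF₁ = 1.118 × 10⁻⁵ × 4.9 × (27480)² = 1.118 × 10⁻⁵ × 4.9 × 755,150,400 ≈ 41,368.6 × g
RCF₂ = 1.118 × 10⁻⁵ × 4.9 × (46240)² = 1.118 × 10⁻⁵ × 4.9 × 2,138,137,600 ≈ 117,131.5 × g
Increase = 117,131.5 − 41,368.6 = 75,762.9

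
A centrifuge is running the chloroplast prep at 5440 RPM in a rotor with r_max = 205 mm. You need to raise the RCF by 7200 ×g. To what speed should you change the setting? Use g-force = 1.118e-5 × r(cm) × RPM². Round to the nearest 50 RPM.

r = 205 mm = 20.5 cm
Current RCF = 1.118 × 10⁻⁵ × 20.5 × (5440)² = 1.118 × 10⁻⁵ × 20.5 × 29,593,600 ≈ 6,782.6 × g
Target RCF = 6,782.6 + 7,200 = 13,982.6 × g
N² = 13,982.6 / (22.919 × 10⁻⁵) = 61,008,770
N ≈ √61,008,770 ≈ 7,810.8

≈ 7800 RPM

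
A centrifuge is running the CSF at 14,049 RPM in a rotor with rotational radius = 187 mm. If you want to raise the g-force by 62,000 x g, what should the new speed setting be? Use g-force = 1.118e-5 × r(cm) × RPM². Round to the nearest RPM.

22225 RPM

r = 187 mm = 18.7 cm
Current RCF = 1.118 × 10⁻⁵ × 18.7 × (14049)² = 1.118 × 10⁻⁵ × 18.7 × 197,374,401 ≈ 41,264.3 × g
Target RCF = 41,264.3 + 62,000 = 103,264.3 × g
N² = 103,264.3 / (20.9066 × 10⁻⁵) = 493,931,581
N ≈ √493,931,581 ≈ 22,224.6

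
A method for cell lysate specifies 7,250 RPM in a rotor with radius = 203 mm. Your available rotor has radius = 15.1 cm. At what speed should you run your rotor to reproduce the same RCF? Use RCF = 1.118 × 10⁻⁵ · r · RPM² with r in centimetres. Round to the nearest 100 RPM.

Original rotor: r = 203 mm = 20.3 cm
RCF = 1.118 × 10⁻⁵ × r × N²
RCF_original = 1.118 × 10⁻⁵ × 20.3 × (7250)² = 1.118 × 10⁻⁵ × 20.3 × 52,562,500 ≈ 11,929.3 × g
11,929.3 = 1.118 × 10⁻⁵ × 15.1 × N²
N² = 11,929.3 / (16.8818 × 10⁻⁵) = 70,663,673
N ≈ √70,663,673 ≈ 8,406.2

8400 RPM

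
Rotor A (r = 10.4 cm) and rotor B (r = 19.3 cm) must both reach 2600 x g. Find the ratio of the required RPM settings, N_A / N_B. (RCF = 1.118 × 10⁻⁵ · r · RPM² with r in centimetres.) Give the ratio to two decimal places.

At fixed RCF, N ∝ 1/√r, so N_A/N_B = √(r_B/r_A) = √(19.3/10.4) = √1.855769 = 1.3623.

1.36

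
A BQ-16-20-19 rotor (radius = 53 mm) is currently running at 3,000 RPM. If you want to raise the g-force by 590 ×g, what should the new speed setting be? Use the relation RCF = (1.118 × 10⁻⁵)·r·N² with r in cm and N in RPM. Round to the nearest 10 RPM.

r = 53 mm = 5.3 cm
Current RCF = 1.118 × 10⁻⁵ × 5.3 × (3000)² = 1.118 × 10⁻⁵ × 5.3 × 9,000,000 ≈ 533.3 × g
Target RCF = 533.3 + 590 = 1,123.3 × g
N² = 1,123.3 / (5.9254 × 10⁻⁵) = 18,957,370
N ≈ √18,957,370 ≈ 4,354.0

≈ 4350 RPM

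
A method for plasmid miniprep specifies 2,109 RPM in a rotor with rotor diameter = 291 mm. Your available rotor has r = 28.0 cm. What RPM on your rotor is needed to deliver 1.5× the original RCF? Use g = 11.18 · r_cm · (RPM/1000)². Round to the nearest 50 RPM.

Original rotor: r = 291 mm / 2 = 145.5 mm = 14.55 cm
RCF = 11.18 × r × (N/1000)²
RCF_original = 11.18 × 14.55 × (2.109)² = 11.18 × 14.55 × 4.447881 ≈ 723.5 × g
Target RCF = 1.5 × 723.5 ≈ 1,085.2 × g
1,085.2 = 11.18 × 28 × (N/1000)²
(N/1000)² = 1,085.2 / 313.04 = 3.46665
N = 1000 × √3.46665 ≈ 1,861.9

1850 RPM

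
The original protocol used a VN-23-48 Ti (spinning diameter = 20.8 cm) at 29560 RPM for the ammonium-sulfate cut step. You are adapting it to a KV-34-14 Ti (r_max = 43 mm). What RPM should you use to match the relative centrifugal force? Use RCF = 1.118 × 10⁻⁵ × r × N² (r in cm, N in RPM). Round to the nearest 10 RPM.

45970 RPM

Original rotor: r = 20.8 / 2 = 10.4 cm
RCF_original = 1.118 × 10⁻⁵ × 10.4 × (29560)² = 1.118 × 10⁻⁵ × 10.4 × 873,793,600 ≈ 101,597.7 × g
Your rotor: r = 43 mm = 4.3 cm
101,597.7 = 1.118 × 10⁻⁵ × 4.3 × N²
N² = 101,597.7 / (4.8074 × 10⁻⁵) = 2,113,360,652
N ≈ √2,113,360,652 ≈ 45,971.3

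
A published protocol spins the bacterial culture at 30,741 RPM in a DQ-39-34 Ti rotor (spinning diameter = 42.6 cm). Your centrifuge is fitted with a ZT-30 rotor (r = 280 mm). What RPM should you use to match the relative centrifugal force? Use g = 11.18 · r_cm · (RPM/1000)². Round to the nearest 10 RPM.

Original rotor: r = 42.6 / 2 = 21.3 cm
RCF = 11.18 × r × (N/1000)²
RCF_original = 11.18 × 21.3 × (30.741)² = 11.18 × 21.3 × 945.009081 ≈ 225,038.8 × g
Your rotor: r = 280 mm = 28.0 cm
225,038.8 = 11.18 × 28 × (N/1000)²
(N/1000)² = 225,038.8 / 313.04 = 718.8819
N = 1000 × √718.8819 ≈ 26,812.0

≈ 26810 RPM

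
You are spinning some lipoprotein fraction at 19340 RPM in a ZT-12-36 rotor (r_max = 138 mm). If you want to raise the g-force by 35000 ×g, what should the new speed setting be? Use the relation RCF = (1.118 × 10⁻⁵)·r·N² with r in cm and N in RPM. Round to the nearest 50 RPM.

r = 138 mm = 13.8 cm
Current RCF = 1.118 × 10⁻⁵ × 13.8 × (19340)² = 1.118 × 10⁻⁵ × 13.8 × 374,035,600 ≈ 57,707.7 × g
Target RCF = 57,707.7 + 35,000 = 92,707.7 × g
N² = 92,707.7 / (15.4284 × 10⁻⁵) = 600,889,917
N ≈ √600,889,917 ≈ 24,513.1

≈ 24500 RPM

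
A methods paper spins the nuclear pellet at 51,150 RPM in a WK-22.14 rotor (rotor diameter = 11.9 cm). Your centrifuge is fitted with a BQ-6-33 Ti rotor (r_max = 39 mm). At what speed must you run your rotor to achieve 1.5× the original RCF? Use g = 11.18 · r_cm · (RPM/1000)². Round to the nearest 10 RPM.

Original rotor: r = 11.9 / 2 = 5.95 cm
RCF_original = 11.18 × 5.95 × (51.15)² = 11.18 × 5.95 × 2,616.3225 ≈ 174,040.4 × g
Target RCF = 1.5 × 174,040.4 ≈ 261,060.6 × g
Your rotor: r = 39 mm = 3.9 cm
261,060.6 = 11.18 × 3.9 × (N/1000)²
(N/1000)² = 261,060.6 / 43.602 = 5987.354
N = 1000 × √5987.354 ≈ 77,378.0

≈ 77380 RPM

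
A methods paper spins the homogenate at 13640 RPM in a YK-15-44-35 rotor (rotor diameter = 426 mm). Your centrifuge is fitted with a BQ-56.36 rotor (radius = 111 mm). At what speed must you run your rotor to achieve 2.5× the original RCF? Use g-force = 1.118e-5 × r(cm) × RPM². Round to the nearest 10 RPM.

≈ 29880 RPM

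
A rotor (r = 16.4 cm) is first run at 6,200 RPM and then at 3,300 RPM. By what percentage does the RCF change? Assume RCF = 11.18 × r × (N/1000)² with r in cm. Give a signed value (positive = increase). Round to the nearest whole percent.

RCF ∝ N², so the ratio is (3300/6200)² = (0.532258)² = 0.2833.
Change = 0.2833 − 1 = -0.7167 → -71.7%.

-72%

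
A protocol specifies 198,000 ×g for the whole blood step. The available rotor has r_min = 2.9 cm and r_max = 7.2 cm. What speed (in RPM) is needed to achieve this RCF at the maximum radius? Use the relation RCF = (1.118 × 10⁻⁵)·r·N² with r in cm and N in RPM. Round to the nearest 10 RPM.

Use r_max = 7.2 cm.
198,000 = 1.118 × 10⁻⁵ × 7.2 × N²
N² = 198,000 / (8.0496 × 10⁻⁵) = 2,459,749,553
N ≈ √2,459,749,553 ≈ 49,595.9

≈ 49600 RPM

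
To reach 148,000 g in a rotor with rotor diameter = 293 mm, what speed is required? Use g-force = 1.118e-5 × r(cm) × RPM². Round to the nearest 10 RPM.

r = 293 mm / 2 = 146.5 mm = 14.65 cm
148,000 = 1.118 × 10⁻⁵ × 14.65 × N²
N² = 148,000 / (16.3787 × 10⁻⁵) = 903,612,619
N ≈ √903,612,619 ≈ 30,060.2

≈ 30060 RPM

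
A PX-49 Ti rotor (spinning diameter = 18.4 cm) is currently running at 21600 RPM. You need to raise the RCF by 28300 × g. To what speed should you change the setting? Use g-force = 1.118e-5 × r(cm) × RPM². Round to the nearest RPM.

27234 RPM

r = 18.4 / 2 = 9.2 cm
Current RCF = 1.118 × 10⁻⁵ × 9.2 × (21600)² = 1.118 × 10⁻⁵ × 9.2 × 466,560,000 ≈ 47,988.5 × g
Target RCF = 47,988.5 + 28,300 = 76,288.5 × g
N² = 76,288.5 / (10.2856 × 10⁻⁵) = 741,701,991
N ≈ √741,701,991 ≈ 27,234.2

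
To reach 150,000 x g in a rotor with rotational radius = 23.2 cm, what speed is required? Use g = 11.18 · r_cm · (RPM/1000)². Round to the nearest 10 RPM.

N ≈ 24050 RPM

RCF = 11.18 × r × (N/1000)²
150,000 = 11.18 × 23.2 × (N/1000)²
(N/1000)² = 150,000 / 259.376 = 578.311
N = 1000 × √578.311 ≈ 24,048.1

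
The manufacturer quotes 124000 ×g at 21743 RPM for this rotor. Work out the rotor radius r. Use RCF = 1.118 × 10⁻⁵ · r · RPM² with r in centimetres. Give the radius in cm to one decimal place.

124000 = 1.118 × 10⁻⁵ × r × (21743)²
r = 124000 / (1.118 × 10⁻⁵ × 472,758,049) = 124000 / 5285.435 ≈ 23.461 cm

≈ 23.5 cm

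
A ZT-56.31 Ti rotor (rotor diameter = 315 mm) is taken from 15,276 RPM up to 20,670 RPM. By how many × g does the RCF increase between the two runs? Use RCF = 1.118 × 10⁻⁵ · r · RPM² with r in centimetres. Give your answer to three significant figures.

r = 315 mm / 2 = 157.5 mm = 15.75 cm
RCF₁ = 1.118 × 10⁻⁵ × 15.75 × (15276)² = 1.118 × 10⁻⁵ × 15.75 × 233,356,176 ≈ 41,090.5 × g
RCF₂ = 1.118 × 10⁻⁵ × 15.75 × (20670)² = 1.118 × 10⁻⁵ × 15.75 × 427,248,900 ≈ 75,232.1 × g
Increase = 75,232.1 − 41,090.5 = 34,141.6

34100 × g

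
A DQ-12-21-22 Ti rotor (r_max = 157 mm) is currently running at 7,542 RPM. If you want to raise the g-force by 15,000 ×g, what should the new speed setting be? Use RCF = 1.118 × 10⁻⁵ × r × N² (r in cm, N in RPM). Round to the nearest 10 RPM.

N₂ ≈ 11930 RPM

r = 157 mm = 15.7 cm
Current RCF = 1.118 × 10⁻⁵ × 15.7 × (7542)² = 1.118 × 10⁻⁵ × 15.7 × 56,881,764 ≈ 9,984.2 × g
Target RCF = 9,984.2 + 15,000 = 24,984.2 × g
N² = 24,984.2 / (17.5526 × 10⁻⁵) = 142,339,027
N ≈ √142,339,027 ≈ 11,930.6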